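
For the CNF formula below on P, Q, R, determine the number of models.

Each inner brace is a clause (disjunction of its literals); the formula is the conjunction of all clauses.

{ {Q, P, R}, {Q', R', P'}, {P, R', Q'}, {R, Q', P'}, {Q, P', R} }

3

There are 2^3 = 8 truth assignments over (P, Q, R).
Check each against the 5 clauses (columns in the order P, Q, R):
  F F F  ✗ fails (Q + P + R)
  F F T  ✓ satisfies all
  F T F  ✓ satisfies all
  F T T  ✗ fails (P + R' + Q')
  T F F  ✗ fails (Q + P' + R)
  T F T  ✓ satisfies all
  T T F  ✗ fails (R + Q' + P')
  T T T  ✗ fails (Q' + R' + P')
3 of the 8 rows are models.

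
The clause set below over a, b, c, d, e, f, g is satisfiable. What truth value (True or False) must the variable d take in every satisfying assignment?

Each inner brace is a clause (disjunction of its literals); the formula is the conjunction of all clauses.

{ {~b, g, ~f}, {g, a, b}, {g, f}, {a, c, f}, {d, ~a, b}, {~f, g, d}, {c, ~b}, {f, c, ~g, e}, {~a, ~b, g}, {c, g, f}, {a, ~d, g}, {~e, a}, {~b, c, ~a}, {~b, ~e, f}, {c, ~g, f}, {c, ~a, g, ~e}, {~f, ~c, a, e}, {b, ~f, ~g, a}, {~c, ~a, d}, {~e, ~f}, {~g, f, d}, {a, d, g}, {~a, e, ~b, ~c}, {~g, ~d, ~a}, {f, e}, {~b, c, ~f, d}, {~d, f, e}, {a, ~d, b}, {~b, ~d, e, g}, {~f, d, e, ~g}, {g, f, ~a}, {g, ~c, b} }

True

Suppose d = 0.
Try g = 1.
Unit clause (f) forces f = 1.
Unit clause (~e) forces e = 0.
Now (e) is unsatisfied and unit — conflict.
That branch fails; take g = 0 instead.
Unit clause (f) forces f = 1.
Now (~f) is unsatisfied and unit — conflict.
Either choice for g ends in contradiction.
So every satisfying assignment has d = True.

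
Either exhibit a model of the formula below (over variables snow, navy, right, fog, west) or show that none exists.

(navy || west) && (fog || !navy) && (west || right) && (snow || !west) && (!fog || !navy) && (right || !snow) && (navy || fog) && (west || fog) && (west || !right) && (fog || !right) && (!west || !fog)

UNSATISFIABLE

Suppose navy = true.
The clause (fog) is unit, so fog = true.
That conflicts with the unit clause (!fog).
So navy must be the other value — set navy = false.
The clause (west) is unit, so west = true.
The clause (snow) is unit, so snow = true.
The clause (right) is unit, so right = true.
The clause (fog) is unit, so fog = true.
That conflicts with the unit clause (!fog).
Either choice for navy ends in contradiction.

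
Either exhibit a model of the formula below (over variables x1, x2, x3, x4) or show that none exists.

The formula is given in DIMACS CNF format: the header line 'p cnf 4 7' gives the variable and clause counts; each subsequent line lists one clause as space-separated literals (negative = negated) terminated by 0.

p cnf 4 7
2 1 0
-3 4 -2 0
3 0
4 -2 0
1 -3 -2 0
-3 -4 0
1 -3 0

Unit clause (x3) forces x3 = True.
Unit clause (¬x4) forces x4 = False.
Unit clause (¬x2) forces x2 = False.
Unit clause (x1) forces x1 = True.
All clauses are satisfied.

x1: True; x2: False; x3: True; x4: False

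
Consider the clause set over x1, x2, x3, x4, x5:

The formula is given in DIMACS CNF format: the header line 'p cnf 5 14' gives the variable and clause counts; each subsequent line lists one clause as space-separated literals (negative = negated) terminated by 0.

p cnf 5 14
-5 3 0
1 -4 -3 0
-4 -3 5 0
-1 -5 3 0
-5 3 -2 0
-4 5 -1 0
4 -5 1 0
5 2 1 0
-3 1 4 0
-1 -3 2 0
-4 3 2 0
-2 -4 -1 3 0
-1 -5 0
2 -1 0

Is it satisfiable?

Try x5 = False.
Try x4 = False.
Try x2 = True.
Try x3 = False.
Every clause is now satisfied; x1 is unconstrained.
A satisfying assignment: x1: False; x2: True; x3: False; x4: False; x5: False.

Satisfiable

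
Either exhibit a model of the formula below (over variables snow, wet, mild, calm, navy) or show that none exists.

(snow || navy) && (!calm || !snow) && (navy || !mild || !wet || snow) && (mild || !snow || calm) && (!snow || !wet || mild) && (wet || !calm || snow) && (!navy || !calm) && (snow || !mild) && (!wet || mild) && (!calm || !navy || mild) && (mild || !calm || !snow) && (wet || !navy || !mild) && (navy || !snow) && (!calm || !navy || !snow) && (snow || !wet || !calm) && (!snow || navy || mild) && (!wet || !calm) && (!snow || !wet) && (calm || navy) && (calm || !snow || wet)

snow: false,  wet: false,  mild: false,  calm: false,  navy: true

Case snow = false:
(navy) alone gives navy = true.
(!calm) alone gives calm = false.
(!mild) alone gives mild = false.
(!wet) alone gives wet = false.
This assignment satisfies each clause.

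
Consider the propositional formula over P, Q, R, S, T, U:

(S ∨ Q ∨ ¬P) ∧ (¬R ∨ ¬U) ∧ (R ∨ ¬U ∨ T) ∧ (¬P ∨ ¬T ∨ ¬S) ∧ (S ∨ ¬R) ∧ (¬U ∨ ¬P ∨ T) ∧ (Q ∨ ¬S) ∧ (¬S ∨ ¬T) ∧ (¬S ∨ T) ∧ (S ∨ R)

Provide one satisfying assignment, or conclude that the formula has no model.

Try R = False.
(S) alone gives S = True.
(Q) alone gives Q = True.
(¬T) alone gives T = False.
But (T) is also a unit clause — contradiction.
So R must be the other value — set R = True.
(¬U) alone gives U = False.
(S) alone gives S = True.
(Q) alone gives Q = True.
(¬T) alone gives T = False.
But (T) is also a unit clause — contradiction.
Both values of R lead to a conflict.

UNSATISFIABLE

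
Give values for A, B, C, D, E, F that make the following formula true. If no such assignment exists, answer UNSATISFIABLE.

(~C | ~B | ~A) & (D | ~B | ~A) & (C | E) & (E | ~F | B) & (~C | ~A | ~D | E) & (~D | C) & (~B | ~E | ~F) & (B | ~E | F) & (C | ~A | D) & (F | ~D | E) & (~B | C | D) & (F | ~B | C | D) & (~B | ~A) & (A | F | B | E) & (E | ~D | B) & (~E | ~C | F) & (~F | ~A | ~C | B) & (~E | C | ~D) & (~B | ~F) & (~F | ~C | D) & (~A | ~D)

A ↦ 0; B ↦ 1; C ↦ 1; D ↦ 0; E ↦ 0; F ↦ 0

Suppose C = 1.
Suppose B = 1.
Unit clause (~A) forces A = 0.
Unit clause (~F) forces F = 0.
Unit clause (~E) forces E = 0.
Unit clause (~D) forces D = 0.
Every clause now holds.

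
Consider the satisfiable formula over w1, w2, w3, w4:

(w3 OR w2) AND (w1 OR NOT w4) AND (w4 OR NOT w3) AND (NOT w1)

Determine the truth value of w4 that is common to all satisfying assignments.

Suppose w4 = true.
From the singleton clause (w1), w1 = true.
But (NOT w1) is also a unit clause — contradiction.
So every satisfying assignment has w4 = False.

False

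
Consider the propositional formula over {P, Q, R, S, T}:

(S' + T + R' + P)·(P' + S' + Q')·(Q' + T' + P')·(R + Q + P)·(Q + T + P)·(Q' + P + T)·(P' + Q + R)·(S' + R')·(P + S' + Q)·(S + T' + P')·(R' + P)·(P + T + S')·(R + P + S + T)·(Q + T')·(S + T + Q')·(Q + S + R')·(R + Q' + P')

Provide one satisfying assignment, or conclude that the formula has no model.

Case S = 0:
Case T = 1:
Unit clause (P') forces P = 0.
Unit clause (R') forces R = 0.
Unit clause (Q) forces Q = 1.
This assignment satisfies each clause.

P=0; Q=1; R=0; S=0; T=1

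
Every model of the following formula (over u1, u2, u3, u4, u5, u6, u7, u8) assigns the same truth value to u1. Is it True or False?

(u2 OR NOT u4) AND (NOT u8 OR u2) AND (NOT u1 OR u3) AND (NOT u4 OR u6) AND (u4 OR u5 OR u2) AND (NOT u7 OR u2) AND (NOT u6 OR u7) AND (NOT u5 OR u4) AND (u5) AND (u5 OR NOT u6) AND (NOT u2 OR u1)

Suppose u1 = false.
(u5) alone gives u5 = true.
(u4) alone gives u4 = true.
(u2) alone gives u2 = true.
That conflicts with the unit clause (NOT u2).
So every satisfying assignment has u1 = True.

True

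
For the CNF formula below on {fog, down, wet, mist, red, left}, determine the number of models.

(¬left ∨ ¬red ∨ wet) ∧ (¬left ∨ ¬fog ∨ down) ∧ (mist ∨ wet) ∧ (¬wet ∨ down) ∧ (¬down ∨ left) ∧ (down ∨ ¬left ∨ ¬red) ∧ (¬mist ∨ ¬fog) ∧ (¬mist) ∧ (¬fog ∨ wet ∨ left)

4

There are 2^6 = 64 truth assignments over (fog, down, wet, mist, red, left).
Split on fog. With fog = True, the clauses containing fog are satisfied and ¬fog drops from the rest; 2 of the 2^5 = 32 assignments to the other variables satisfy what remains.
With fog = False, by the same count on the reduced clause set, 2 assignments work.
Total: 2 + 2 = 4.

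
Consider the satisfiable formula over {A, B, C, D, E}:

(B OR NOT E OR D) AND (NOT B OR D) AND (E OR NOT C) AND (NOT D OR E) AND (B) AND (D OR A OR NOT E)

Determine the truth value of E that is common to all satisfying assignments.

True

Suppose E = false.
Unit clause (NOT C) forces C = false.
Unit clause (NOT D) forces D = false.
Unit clause (NOT B) forces B = false.
Now (B) is unsatisfied and unit — conflict.
So every satisfying assignment has E = True.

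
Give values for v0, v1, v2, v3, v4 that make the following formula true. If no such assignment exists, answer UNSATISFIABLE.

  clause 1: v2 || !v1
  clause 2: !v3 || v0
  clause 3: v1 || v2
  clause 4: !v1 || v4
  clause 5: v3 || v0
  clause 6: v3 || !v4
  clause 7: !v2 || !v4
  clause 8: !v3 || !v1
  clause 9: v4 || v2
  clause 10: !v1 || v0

v0: true,  v1: false,  v2: true,  v3: false,  v4: false

Branch on v2: set v2 = true.
Unit clause (!v4) forces v4 = false.
Unit clause (!v1) forces v1 = false.
Branch on v3: set v3 = false.
Unit clause (v0) forces v0 = true.
This assignment satisfies each clause.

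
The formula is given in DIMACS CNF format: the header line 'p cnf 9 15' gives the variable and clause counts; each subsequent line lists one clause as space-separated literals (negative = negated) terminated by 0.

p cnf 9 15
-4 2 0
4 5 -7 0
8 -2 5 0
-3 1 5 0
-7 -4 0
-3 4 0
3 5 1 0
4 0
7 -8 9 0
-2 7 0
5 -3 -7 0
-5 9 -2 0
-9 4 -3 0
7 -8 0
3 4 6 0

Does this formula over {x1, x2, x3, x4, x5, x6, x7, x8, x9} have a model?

(x4) alone gives x4 = True.
(x2) alone gives x2 = True.
(¬x7) alone gives x7 = False.
Now (x7) is unsatisfied and unit — conflict.
No assignment satisfies every clause.

Unsatisfiable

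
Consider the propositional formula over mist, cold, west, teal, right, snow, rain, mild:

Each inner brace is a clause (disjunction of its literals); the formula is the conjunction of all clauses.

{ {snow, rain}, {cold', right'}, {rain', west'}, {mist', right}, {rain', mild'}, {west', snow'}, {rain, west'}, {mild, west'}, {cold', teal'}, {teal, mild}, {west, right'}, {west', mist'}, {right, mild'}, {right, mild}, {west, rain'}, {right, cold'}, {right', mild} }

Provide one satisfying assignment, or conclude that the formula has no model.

Suppose snow = 1.
From the singleton clause (west'), west = 0.
From the singleton clause (right'), right = 0.
From the singleton clause (mist'), mist = 0.
From the singleton clause (mild'), mild = 0.
That conflicts with the unit clause (mild).
That branch fails; take snow = 0 instead.
From the singleton clause (rain), rain = 1.
From the singleton clause (west'), west = 0.
That conflicts with the unit clause (west).
Either choice for snow ends in contradiction.

UNSATISFIABLE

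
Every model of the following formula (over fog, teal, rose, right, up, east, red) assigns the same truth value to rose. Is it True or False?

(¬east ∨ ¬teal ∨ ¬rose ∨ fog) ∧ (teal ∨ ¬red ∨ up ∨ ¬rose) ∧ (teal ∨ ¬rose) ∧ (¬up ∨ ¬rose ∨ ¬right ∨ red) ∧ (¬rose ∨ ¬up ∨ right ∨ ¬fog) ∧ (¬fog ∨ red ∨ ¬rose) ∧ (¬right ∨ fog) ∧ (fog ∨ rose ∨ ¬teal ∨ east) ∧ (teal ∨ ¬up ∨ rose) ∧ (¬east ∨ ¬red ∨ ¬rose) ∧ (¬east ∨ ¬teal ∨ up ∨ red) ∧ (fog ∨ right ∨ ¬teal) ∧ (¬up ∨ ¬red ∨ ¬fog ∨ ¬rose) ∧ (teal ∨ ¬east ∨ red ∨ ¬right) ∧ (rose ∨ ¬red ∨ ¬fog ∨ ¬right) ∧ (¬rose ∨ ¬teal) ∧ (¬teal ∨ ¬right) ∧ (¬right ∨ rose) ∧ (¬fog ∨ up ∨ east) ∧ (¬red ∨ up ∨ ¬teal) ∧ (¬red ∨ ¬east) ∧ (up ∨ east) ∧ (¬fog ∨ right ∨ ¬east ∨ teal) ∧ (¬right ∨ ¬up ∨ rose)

Suppose rose = True.
Unit clause (teal) forces teal = True.
Now (¬teal) is unsatisfied and unit — conflict.
So every satisfying assignment has rose = False.

False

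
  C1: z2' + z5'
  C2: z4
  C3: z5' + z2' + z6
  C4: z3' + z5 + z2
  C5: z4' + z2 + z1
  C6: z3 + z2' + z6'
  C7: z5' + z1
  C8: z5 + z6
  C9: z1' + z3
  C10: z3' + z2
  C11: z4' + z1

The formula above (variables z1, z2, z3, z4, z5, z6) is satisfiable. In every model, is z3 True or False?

Suppose z3 = 0.
The clause (z4) is unit, so z4 = 1.
The clause (z1') is unit, so z1 = 0.
Now (z1) is unsatisfied and unit — conflict.
So every satisfying assignment has z3 = True.

True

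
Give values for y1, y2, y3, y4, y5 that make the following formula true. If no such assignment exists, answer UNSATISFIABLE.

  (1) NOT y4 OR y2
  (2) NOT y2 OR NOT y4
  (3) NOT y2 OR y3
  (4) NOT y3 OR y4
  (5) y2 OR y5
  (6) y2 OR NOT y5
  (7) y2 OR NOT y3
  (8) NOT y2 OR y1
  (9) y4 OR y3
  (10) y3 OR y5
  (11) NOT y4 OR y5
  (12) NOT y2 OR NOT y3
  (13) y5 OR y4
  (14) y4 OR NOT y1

UNSATISFIABLE

Try y4 = false.
The clause (NOT y3) is unit, so y3 = false.
But (y3) is also a unit clause — contradiction.
So y4 must be the other value — set y4 = true.
The clause (y2) is unit, so y2 = true.
But (NOT y2) is also a unit clause — contradiction.
Neither y4 = true nor y4 = false works.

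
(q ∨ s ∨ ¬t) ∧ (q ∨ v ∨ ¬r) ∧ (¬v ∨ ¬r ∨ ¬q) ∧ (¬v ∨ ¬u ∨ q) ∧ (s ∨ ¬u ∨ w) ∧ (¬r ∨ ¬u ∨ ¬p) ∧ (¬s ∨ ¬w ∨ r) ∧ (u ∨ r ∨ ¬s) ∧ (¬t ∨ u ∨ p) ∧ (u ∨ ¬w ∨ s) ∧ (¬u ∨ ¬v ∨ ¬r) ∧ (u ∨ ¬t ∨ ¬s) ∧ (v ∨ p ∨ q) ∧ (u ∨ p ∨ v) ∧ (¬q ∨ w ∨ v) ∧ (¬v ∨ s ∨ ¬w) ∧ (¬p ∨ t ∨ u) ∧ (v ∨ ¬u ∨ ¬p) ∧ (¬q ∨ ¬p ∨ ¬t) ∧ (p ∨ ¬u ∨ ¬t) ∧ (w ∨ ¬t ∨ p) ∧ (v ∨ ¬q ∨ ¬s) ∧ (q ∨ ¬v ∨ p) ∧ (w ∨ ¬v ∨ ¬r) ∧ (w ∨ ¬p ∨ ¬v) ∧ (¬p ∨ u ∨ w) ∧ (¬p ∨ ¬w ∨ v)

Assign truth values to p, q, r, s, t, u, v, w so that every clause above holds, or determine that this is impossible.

p ↦ False; q ↦ True; r ↦ False; s ↦ True; t ↦ False; u ↦ True; v ↦ True; w ↦ False

Suppose q = True.
Suppose v = True.
(¬r) alone gives r = False.
Suppose s = True.
(¬w) alone gives w = False.
(u) alone gives u = True.
(¬p) alone gives p = False.
(¬t) alone gives t = False.
Every clause now holds.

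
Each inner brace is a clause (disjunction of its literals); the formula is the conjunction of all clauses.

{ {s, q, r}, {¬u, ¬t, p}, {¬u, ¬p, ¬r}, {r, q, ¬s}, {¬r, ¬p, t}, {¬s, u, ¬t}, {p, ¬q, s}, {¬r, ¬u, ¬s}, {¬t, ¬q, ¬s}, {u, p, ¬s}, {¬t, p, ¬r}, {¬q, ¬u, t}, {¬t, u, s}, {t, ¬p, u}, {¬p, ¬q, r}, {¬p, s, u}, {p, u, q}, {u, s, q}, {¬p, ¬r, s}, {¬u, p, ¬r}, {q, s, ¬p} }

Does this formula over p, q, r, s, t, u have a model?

No

Branch on s: set s = True.
Branch on r: set r = True.
From the singleton clause (¬u), u = False.
From the singleton clause (¬t), t = False.
From the singleton clause (¬p), p = False.
That conflicts with the unit clause (p).
So r must be the other value — set r = False.
From the singleton clause (q), q = True.
From the singleton clause (¬t), t = False.
From the singleton clause (¬u), u = False.
From the singleton clause (p), p = True.
That conflicts with the unit clause (¬p).
Both values of r lead to a conflict.
So s must be the other value — set s = False.
Branch on q: set q = True.
From the singleton clause (p), p = True.
From the singleton clause (r), r = True.
That conflicts with the unit clause (¬r).
So q must be the other value — set q = False.
From the singleton clause (r), r = True.
From the singleton clause (u), u = True.
From the singleton clause (¬p), p = False.
That conflicts with the unit clause (p).
Both values of q lead to a conflict.
Both values of s lead to a conflict.
No assignment satisfies every clause.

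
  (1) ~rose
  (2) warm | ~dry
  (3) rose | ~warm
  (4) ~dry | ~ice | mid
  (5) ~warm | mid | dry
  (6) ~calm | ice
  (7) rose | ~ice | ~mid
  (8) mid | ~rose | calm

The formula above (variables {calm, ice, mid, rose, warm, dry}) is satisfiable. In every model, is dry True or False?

Suppose dry = 1.
(~rose) alone gives rose = 0.
(warm) alone gives warm = 1.
Now (~warm) is unsatisfied and unit — conflict.
So every satisfying assignment has dry = False.

False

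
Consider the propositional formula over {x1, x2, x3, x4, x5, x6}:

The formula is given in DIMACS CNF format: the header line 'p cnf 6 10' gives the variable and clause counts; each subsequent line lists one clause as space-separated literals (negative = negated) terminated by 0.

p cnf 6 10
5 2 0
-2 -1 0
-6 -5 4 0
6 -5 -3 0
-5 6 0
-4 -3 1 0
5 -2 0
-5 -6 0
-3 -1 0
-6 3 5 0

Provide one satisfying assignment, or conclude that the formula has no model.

Branch on x5: set x5 = True.
The clause (x6) is unit, so x6 = True.
But (¬x6) is also a unit clause — contradiction.
Backtrack on x5: now try x5 = False.
The clause (x2) is unit, so x2 = True.
But (¬x2) is also a unit clause — contradiction.
Either choice for x5 ends in contradiction.

UNSATISFIABLE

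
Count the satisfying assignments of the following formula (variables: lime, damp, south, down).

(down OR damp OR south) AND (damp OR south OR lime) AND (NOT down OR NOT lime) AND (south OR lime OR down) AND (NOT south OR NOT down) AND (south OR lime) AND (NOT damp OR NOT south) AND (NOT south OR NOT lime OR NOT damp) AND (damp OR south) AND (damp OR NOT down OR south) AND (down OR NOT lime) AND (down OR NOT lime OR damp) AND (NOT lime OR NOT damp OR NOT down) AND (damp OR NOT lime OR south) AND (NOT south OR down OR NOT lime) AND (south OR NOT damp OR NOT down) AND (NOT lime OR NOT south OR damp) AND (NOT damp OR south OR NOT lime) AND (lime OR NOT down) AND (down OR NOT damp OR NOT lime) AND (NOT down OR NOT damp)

There are 2^4 = 16 truth assignments over (lime, damp, south, down).
Check each against the 21 clauses (columns in the order lime, damp, south, down):
  F F F F  ✗ fails (down OR damp OR south)
  F F F T  ✗ fails (damp OR south OR lime)
  F F T F  ✓ satisfies all
  F F T T  ✗ fails (NOT south OR NOT down)
  F T F F  ✗ fails (south OR lime OR down)
  F T F T  ✗ fails (south OR lime)
  F T T F  ✗ fails (NOT damp OR NOT south)
  F T T T  ✗ fails (NOT south OR NOT down)
  T F F F  ✗ fails (down OR damp OR south)
  T F F T  ✗ fails (NOT down OR NOT lime)
  T F T F  ✗ fails (down OR NOT lime)
  T F T T  ✗ fails (NOT down OR NOT lime)
  T T F F  ✗ fails (down OR NOT lime)
  T T F T  ✗ fails (NOT down OR NOT lime)
  T T T F  ✗ fails (NOT damp OR NOT south)
  T T T T  ✗ fails (NOT down OR NOT lime)
1 of the 16 rows is a model.

1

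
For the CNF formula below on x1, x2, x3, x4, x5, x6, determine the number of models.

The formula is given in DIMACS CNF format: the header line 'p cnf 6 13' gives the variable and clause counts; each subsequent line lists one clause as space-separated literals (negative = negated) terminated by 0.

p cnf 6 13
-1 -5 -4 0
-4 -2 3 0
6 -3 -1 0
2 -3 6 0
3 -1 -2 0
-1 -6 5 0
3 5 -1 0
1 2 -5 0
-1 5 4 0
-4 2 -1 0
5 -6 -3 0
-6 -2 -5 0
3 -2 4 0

There are 2^6 = 64 truth assignments over (x1, x2, x3, x4, x5, x6).
Split on x2. With x2 = True, the clauses containing x2 are satisfied and ¬x2 drops from the rest; 4 of the 2^5 = 32 assignments to the other variables satisfy what remains.
With x2 = False, by the same count on the reduced clause set, 7 assignments work.
(One model: x1=F, x2=F, x3=F, x4=F, x5=F, x6=F.)
Total: 4 + 7 = 11.

11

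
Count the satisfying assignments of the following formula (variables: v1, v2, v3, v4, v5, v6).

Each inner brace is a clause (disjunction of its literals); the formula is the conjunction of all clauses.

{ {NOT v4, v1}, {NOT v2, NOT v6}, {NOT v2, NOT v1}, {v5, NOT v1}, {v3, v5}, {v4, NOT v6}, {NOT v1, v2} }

6

There are 2^6 = 64 truth assignments over (v1, v2, v3, v4, v5, v6).
Split on v3. With v3 = true, the clauses containing v3 are satisfied and NOT v3 drops from the rest; 4 of the 2^5 = 32 assignments to the other variables satisfy what remains.
With v3 = false, by the same count on the reduced clause set, 2 assignments work.
(One model: v1=F, v2=F, v3=F, v4=F, v5=T, v6=F.)
Total: 4 + 2 = 6.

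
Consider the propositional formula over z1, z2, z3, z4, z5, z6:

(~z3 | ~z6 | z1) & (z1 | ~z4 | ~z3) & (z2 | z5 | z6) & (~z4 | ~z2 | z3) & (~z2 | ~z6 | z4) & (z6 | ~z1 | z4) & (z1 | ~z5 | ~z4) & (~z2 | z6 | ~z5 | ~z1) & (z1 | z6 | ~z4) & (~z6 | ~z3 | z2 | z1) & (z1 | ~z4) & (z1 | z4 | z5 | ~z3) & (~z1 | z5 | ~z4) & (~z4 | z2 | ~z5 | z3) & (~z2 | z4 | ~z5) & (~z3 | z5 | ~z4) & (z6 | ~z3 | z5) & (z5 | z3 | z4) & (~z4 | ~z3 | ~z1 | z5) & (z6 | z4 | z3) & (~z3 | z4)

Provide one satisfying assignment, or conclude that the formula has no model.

z1: 0,  z2: 0,  z3: 0,  z4: 0,  z5: 1,  z6: 1

Case z1 = 0:
From the singleton clause (~z4), z4 = 0.
From the singleton clause (~z3), z3 = 0.
From the singleton clause (z5), z5 = 1.
From the singleton clause (~z2), z2 = 0.
From the singleton clause (z6), z6 = 1.
This assignment satisfies each clause.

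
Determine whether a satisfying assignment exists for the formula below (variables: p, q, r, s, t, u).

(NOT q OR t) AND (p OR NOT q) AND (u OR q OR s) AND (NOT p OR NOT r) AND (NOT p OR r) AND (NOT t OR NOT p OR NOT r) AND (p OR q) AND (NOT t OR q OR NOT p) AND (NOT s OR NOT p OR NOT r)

No

Branch on q: set q = false.
(p) alone gives p = true.
(NOT r) alone gives r = false.
But (r) is also a unit clause — contradiction.
That branch fails; take q = true instead.
(t) alone gives t = true.
(p) alone gives p = true.
(NOT r) alone gives r = false.
But (r) is also a unit clause — contradiction.
Neither q = true nor q = false works.
No assignment satisfies every clause.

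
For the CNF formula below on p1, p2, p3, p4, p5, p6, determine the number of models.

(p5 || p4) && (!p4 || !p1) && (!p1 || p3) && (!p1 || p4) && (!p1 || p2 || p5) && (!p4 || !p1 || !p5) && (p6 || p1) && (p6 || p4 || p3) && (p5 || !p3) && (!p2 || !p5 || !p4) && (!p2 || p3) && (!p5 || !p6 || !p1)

6

There are 2^6 = 64 truth assignments over (p1, p2, p3, p4, p5, p6).
Split on p2. With p2 = true, the clauses containing p2 are satisfied and !p2 drops from the rest; 1 of the 2^5 = 32 assignments to the other variables satisfy what remains.
With p2 = false, by the same count on the reduced clause set, 5 assignments work.
(One model: p1=F, p2=F, p3=F, p4=F, p5=T, p6=T.)
Total: 1 + 5 = 6.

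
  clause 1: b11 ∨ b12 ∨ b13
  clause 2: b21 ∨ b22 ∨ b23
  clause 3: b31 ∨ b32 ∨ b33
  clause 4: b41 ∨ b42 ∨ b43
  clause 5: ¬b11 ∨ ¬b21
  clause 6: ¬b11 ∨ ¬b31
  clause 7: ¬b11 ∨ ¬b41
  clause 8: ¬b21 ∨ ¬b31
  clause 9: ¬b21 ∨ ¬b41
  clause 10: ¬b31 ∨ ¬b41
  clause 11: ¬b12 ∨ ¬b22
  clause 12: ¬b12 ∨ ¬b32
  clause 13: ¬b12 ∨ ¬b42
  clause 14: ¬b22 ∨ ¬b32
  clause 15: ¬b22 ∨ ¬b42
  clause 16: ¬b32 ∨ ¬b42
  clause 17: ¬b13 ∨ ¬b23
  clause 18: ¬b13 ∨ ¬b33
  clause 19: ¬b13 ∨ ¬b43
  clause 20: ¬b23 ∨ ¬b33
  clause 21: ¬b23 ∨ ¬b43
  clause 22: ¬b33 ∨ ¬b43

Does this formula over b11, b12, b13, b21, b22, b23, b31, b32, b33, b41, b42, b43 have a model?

No, unsatisfiable

Branch on b11: set b11 = False.
Branch on b12: set b12 = True.
Unit clause (¬b22) forces b22 = False.
Unit clause (¬b32) forces b32 = False.
Unit clause (¬b42) forces b42 = False.
Branch on b21: set b21 = True.
Unit clause (¬b31) forces b31 = False.
Unit clause (b33) forces b33 = True.
Unit clause (¬b41) forces b41 = False.
Unit clause (b43) forces b43 = True.
Now (¬b43) is unsatisfied and unit — conflict.
So b21 must be the other value — set b21 = False.
Unit clause (b23) forces b23 = True.
Unit clause (¬b13) forces b13 = False.
Unit clause (¬b33) forces b33 = False.
Unit clause (b31) forces b31 = True.
Unit clause (¬b41) forces b41 = False.
Unit clause (b43) forces b43 = True.
Now (¬b43) is unsatisfied and unit — conflict.
Both values of b21 lead to a conflict.
So b12 must be the other value — set b12 = False.
Unit clause (b13) forces b13 = True.
Unit clause (¬b23) forces b23 = False.
Unit clause (¬b33) forces b33 = False.
Unit clause (¬b43) forces b43 = False.
Branch on b21: set b21 = True.
Unit clause (¬b31) forces b31 = False.
Unit clause (b32) forces b32 = True.
Unit clause (¬b41) forces b41 = False.
Unit clause (b42) forces b42 = True.
Now (¬b42) is unsatisfied and unit — conflict.
So b21 must be the other value — set b21 = False.
Unit clause (b22) forces b22 = True.
Unit clause (¬b32) forces b32 = False.
Unit clause (b31) forces b31 = True.
Unit clause (¬b41) forces b41 = False.
Unit clause (b42) forces b42 = True.
Now (¬b42) is unsatisfied and unit — conflict.
Both values of b21 lead to a conflict.
Both values of b12 lead to a conflict.
So b11 must be the other value — set b11 = True.
Unit clause (¬b21) forces b21 = False.
Unit clause (¬b31) forces b31 = False.
Unit clause (¬b41) forces b41 = False.
Branch on b22: set b22 = True.
Unit clause (¬b12) forces b12 = False.
Unit clause (¬b32) forces b32 = False.
Unit clause (b33) forces b33 = True.
Unit clause (¬b42) forces b42 = False.
Unit clause (b43) forces b43 = True.
Now (¬b43) is unsatisfied and unit — conflict.
So b22 must be the other value — set b22 = False.
Unit clause (b23) forces b23 = True.
Unit clause (¬b13) forces b13 = False.
Unit clause (¬b33) forces b33 = False.
Unit clause (b32) forces b32 = True.
Unit clause (¬b12) forces b12 = False.
Unit clause (¬b42) forces b42 = False.
Unit clause (b43) forces b43 = True.
Now (¬b43) is unsatisfied and unit — conflict.
Both values of b22 lead to a conflict.
Both values of b11 lead to a conflict.
No assignment satisfies every clause.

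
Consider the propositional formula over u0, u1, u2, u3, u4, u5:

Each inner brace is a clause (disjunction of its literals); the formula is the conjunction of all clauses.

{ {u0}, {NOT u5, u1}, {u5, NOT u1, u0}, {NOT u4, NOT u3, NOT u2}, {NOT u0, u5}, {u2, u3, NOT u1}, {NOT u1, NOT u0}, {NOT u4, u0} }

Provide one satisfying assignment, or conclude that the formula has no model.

UNSATISFIABLE

Unit clause (u0) forces u0 = true.
Unit clause (u5) forces u5 = true.
Unit clause (u1) forces u1 = true.
That conflicts with the unit clause (NOT u1).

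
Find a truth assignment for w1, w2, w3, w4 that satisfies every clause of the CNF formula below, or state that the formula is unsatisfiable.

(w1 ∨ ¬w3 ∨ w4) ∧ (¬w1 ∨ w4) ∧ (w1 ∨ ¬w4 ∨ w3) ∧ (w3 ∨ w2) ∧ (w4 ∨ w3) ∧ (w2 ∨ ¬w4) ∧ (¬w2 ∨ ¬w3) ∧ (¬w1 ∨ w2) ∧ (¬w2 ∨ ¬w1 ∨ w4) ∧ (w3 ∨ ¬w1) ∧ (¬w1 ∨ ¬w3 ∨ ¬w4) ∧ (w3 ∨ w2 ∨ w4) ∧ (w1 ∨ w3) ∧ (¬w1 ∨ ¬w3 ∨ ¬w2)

Case w1 = False:
The clause (w3) is unit, so w3 = True.
The clause (w4) is unit, so w4 = True.
The clause (w2) is unit, so w2 = True.
But (¬w2) is also a unit clause — contradiction.
Backtrack on w1: now try w1 = True.
The clause (w4) is unit, so w4 = True.
The clause (w2) is unit, so w2 = True.
The clause (¬w3) is unit, so w3 = False.
But (w3) is also a unit clause — contradiction.
Both values of w1 lead to a conflict.

UNSATISFIABLE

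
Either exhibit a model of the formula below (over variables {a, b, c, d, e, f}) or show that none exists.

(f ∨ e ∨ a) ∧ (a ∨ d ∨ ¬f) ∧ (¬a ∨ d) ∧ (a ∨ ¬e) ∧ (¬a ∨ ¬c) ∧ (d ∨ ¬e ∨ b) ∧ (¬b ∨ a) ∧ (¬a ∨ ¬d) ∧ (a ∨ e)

Case a = False:
The clause (¬e) is unit, so e = False.
But (e) is also a unit clause — contradiction.
Undo a and try a = True.
The clause (d) is unit, so d = True.
But (¬d) is also a unit clause — contradiction.
Neither a = True nor a = False works.

UNSATISFIABLE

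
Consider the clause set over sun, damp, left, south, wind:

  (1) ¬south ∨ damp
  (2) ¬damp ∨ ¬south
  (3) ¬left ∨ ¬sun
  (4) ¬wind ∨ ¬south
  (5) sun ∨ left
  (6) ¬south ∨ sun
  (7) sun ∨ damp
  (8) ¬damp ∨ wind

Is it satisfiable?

Branch on south: set south = False.
Branch on left: set left = False.
(sun) alone gives sun = True.
Branch on damp: set damp = False.
Every clause is now satisfied; wind is unconstrained.
A satisfying assignment: sun ↦ True; damp ↦ False; left ↦ False; south ↦ False; wind ↦ True.

Yes, satisfiable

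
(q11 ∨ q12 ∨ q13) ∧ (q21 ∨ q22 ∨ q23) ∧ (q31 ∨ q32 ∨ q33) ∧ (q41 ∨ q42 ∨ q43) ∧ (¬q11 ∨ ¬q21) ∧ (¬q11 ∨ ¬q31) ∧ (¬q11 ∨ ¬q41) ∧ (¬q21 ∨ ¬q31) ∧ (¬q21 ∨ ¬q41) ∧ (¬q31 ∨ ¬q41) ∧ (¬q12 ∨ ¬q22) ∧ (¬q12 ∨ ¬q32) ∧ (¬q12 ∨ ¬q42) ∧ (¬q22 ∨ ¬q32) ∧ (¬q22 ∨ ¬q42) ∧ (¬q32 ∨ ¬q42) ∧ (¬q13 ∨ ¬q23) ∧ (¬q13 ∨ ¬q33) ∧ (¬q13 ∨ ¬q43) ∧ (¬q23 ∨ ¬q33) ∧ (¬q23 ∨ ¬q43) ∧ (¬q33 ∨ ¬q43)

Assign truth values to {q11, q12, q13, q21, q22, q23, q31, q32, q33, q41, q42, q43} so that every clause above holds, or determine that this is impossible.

Branch on q11: set q11 = False.
Branch on q12: set q12 = True.
From the singleton clause (¬q22), q22 = False.
From the singleton clause (¬q32), q32 = False.
From the singleton clause (¬q42), q42 = False.
Branch on q21: set q21 = True.
From the singleton clause (¬q31), q31 = False.
From the singleton clause (q33), q33 = True.
From the singleton clause (¬q41), q41 = False.
From the singleton clause (q43), q43 = True.
Now (¬q43) is unsatisfied and unit — conflict.
Backtrack on q21: now try q21 = False.
From the singleton clause (q23), q23 = True.
From the singleton clause (¬q13), q13 = False.
From the singleton clause (¬q33), q33 = False.
From the singleton clause (q31), q31 = True.
From the singleton clause (¬q41), q41 = False.
From the singleton clause (q43), q43 = True.
Now (¬q43) is unsatisfied and unit — conflict.
Either choice for q21 ends in contradiction.
Backtrack on q12: now try q12 = False.
From the singleton clause (q13), q13 = True.
From the singleton clause (¬q23), q23 = False.
From the singleton clause (¬q33), q33 = False.
From the singleton clause (¬q43), q43 = False.
Branch on q21: set q21 = True.
From the singleton clause (¬q31), q31 = False.
From the singleton clause (q32), q32 = True.
From the singleton clause (¬q41), q41 = False.
From the singleton clause (q42), q42 = True.
Now (¬q42) is unsatisfied and unit — conflict.
Backtrack on q21: now try q21 = False.
From the singleton clause (q22), q22 = True.
From the singleton clause (¬q32), q32 = False.
From the singleton clause (q31), q31 = True.
From the singleton clause (¬q41), q41 = False.
From the singleton clause (q42), q42 = True.
Now (¬q42) is unsatisfied and unit — conflict.
Either choice for q21 ends in contradiction.
Either choice for q12 ends in contradiction.
Backtrack on q11: now try q11 = True.
From the singleton clause (¬q21), q21 = False.
From the singleton clause (¬q31), q31 = False.
From the singleton clause (¬q41), q41 = False.
Branch on q22: set q22 = True.
From the singleton clause (¬q12), q12 = False.
From the singleton clause (¬q32), q32 = False.
From the singleton clause (q33), q33 = True.
From the singleton clause (¬q42), q42 = False.
From the singleton clause (q43), q43 = True.
Now (¬q43) is unsatisfied and unit — conflict.
Backtrack on q22: now try q22 = False.
From the singleton clause (q23), q23 = True.
From the singleton clause (¬q13), q13 = False.
From the singleton clause (¬q33), q33 = False.
From the singleton clause (q32), q32 = True.
From the singleton clause (¬q12), q12 = False.
From the singleton clause (¬q42), q42 = False.
From the singleton clause (q43), q43 = True.
Now (¬q43) is unsatisfied and unit — conflict.
Either choice for q22 ends in contradiction.
Either choice for q11 ends in contradiction.

UNSATISFIABLE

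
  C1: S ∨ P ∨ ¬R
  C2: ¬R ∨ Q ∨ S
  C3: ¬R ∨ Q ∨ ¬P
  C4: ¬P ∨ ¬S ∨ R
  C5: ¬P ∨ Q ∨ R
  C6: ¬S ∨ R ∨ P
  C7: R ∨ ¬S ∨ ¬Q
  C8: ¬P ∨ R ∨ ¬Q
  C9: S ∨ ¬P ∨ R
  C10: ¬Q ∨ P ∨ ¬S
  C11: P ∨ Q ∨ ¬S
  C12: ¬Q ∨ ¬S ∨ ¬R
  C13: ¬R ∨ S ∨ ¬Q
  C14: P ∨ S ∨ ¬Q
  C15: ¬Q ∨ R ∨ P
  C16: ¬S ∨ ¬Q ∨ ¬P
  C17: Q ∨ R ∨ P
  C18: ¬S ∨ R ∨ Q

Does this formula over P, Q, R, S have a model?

No, unsatisfiable

Try S = True.
Try P = False.
(R) alone gives R = True.
(¬Q) alone gives Q = False.
But (Q) is also a unit clause — contradiction.
Backtrack on P: now try P = True.
(R) alone gives R = True.
(Q) alone gives Q = True.
But (¬Q) is also a unit clause — contradiction.
Neither P = True nor P = False works.
Backtrack on S: now try S = False.
Try P = True.
(R) alone gives R = True.
(Q) alone gives Q = True.
But (¬Q) is also a unit clause — contradiction.
Backtrack on P: now try P = False.
(¬R) alone gives R = False.
(¬Q) alone gives Q = False.
But (Q) is also a unit clause — contradiction.
Neither P = True nor P = False works.
Neither S = True nor S = False works.
No assignment satisfies every clause.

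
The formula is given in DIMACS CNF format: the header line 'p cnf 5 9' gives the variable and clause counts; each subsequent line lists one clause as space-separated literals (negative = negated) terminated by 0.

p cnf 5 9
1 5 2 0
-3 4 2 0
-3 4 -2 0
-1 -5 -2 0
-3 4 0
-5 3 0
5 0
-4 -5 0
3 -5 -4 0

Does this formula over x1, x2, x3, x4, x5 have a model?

No

The clause (x5) is unit, so x5 = True.
The clause (x3) is unit, so x3 = True.
The clause (x4) is unit, so x4 = True.
But (¬x4) is also a unit clause — contradiction.
No assignment satisfies every clause.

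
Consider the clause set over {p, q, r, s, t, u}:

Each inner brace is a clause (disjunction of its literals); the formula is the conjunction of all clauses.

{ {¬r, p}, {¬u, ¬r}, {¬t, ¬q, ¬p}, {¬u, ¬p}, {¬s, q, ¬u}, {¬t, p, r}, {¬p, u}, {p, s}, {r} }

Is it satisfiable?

Unsatisfiable

From the singleton clause (r), r = True.
From the singleton clause (p), p = True.
From the singleton clause (¬u), u = False.
Now (u) is unsatisfied and unit — conflict.
No assignment satisfies every clause.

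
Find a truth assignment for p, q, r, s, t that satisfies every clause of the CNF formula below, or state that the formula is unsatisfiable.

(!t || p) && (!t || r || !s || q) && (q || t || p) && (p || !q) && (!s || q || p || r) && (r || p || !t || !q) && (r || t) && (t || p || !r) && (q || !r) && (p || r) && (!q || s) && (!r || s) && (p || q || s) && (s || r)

p ↦ true, q ↦ true, r ↦ true, s ↦ true, t ↦ true

Try t = true.
Unit clause (p) forces p = true.
Try q = true.
Unit clause (s) forces s = true.
No clause remains; r is free.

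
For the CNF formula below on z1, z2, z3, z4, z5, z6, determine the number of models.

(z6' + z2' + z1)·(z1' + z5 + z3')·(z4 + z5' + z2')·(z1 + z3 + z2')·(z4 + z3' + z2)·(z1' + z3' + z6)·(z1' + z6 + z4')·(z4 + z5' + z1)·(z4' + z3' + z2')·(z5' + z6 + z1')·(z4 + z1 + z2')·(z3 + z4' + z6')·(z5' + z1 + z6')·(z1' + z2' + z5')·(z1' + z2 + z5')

There are 2^6 = 64 truth assignments over (z1, z2, z3, z4, z5, z6).
Split on z3. With z3 = 1, the clauses containing z3 are satisfied and z3' drops from the rest; 3 of the 2^5 = 32 assignments to the other variables satisfy what remains.
With z3 = 0, by the same count on the reduced clause set, 8 assignments work.
(One model: z1=F, z2=F, z3=F, z4=F, z5=F, z6=F.)
Total: 3 + 8 = 11.

11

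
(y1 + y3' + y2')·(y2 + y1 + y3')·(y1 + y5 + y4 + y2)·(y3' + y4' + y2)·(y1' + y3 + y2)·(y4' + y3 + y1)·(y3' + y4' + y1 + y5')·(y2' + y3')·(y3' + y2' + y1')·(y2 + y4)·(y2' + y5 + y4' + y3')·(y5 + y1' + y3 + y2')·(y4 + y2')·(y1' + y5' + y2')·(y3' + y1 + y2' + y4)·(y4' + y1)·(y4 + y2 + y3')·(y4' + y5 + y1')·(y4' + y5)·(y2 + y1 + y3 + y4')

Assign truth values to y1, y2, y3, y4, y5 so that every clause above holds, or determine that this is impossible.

UNSATISFIABLE

Try y2 = 0.
(y4) alone gives y4 = 1.
(y3') alone gives y3 = 0.
(y1') alone gives y1 = 0.
That conflicts with the unit clause (y1).
Backtrack on y2: now try y2 = 1.
(y3') alone gives y3 = 0.
(y4) alone gives y4 = 1.
(y1) alone gives y1 = 1.
(y5) alone gives y5 = 1.
That conflicts with the unit clause (y5').
Both values of y2 lead to a conflict.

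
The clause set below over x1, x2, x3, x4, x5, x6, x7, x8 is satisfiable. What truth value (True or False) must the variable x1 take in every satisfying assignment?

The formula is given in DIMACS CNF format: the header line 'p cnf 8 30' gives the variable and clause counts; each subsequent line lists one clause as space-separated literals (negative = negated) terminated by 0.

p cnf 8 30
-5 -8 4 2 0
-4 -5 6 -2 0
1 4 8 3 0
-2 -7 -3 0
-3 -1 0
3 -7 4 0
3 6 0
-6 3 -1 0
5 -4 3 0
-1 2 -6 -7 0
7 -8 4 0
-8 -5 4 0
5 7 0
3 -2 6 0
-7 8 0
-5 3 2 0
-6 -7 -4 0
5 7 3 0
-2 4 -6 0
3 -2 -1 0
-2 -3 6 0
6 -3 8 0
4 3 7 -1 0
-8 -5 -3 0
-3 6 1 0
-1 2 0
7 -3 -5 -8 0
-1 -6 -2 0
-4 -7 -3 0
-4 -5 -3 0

Suppose x1 = True.
Unit clause (¬x3) forces x3 = False.
Unit clause (x6) forces x6 = True.
But (¬x6) is also a unit clause — contradiction.
So every satisfying assignment has x1 = False.

False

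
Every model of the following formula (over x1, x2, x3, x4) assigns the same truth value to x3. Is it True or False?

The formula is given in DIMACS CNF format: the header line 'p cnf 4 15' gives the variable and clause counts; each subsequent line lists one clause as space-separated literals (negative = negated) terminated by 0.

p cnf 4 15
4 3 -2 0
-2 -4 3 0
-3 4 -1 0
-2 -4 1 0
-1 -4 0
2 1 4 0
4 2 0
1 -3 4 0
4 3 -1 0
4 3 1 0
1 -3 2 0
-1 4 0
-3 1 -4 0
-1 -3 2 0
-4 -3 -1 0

Suppose x3 = True.
Case x4 = True:
The clause (¬x1) is unit, so x1 = False.
Now (x1) is unsatisfied and unit — conflict.
So x4 must be the other value — set x4 = False.
The clause (¬x1) is unit, so x1 = False.
Now (x1) is unsatisfied and unit — conflict.
Both values of x4 lead to a conflict.
So every satisfying assignment has x3 = False.

False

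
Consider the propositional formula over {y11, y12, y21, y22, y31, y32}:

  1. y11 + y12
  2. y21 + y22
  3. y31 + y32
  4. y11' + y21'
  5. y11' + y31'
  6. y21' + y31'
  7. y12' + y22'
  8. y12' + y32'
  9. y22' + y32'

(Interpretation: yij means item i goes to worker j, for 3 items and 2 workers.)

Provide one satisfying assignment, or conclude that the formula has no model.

Branch on y11: set y11 = 1.
(y21') alone gives y21 = 0.
(y22) alone gives y22 = 1.
(y31') alone gives y31 = 0.
(y32) alone gives y32 = 1.
Now (y32') is unsatisfied and unit — conflict.
So y11 must be the other value — set y11 = 0.
(y12) alone gives y12 = 1.
(y22') alone gives y22 = 0.
(y21) alone gives y21 = 1.
(y31') alone gives y31 = 0.
(y32) alone gives y32 = 1.
Now (y32') is unsatisfied and unit — conflict.
Neither y11 = 1 nor y11 = 0 works.

UNSATISFIABLE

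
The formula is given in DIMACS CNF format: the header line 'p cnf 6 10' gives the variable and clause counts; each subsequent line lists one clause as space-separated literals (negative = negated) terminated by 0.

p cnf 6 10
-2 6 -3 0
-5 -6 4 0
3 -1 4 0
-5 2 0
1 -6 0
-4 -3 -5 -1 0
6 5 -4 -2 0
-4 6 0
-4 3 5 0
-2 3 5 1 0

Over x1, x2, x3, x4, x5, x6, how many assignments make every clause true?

9

There are 2^6 = 64 truth assignments over (x1, x2, x3, x4, x5, x6).
Split on x5. With x5 = True, the clauses containing x5 are satisfied and ¬x5 drops from the rest; 2 of the 2^5 = 32 assignments to the other variables satisfy what remains.
With x5 = False, by the same count on the reduced clause set, 7 assignments work.
Total: 2 + 7 = 9.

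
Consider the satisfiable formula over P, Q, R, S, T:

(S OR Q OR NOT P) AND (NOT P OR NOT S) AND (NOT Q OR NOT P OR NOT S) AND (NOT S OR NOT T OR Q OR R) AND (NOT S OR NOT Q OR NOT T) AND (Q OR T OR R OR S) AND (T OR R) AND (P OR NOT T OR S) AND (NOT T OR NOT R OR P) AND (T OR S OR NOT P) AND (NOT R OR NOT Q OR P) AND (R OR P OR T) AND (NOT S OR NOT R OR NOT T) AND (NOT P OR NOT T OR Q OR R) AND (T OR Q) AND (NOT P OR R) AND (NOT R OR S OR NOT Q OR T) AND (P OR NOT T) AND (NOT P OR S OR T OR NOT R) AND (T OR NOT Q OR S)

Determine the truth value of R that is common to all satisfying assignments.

Suppose R = false.
Unit clause (T) forces T = true.
Unit clause (NOT P) forces P = false.
That conflicts with the unit clause (P).
So every satisfying assignment has R = True.

True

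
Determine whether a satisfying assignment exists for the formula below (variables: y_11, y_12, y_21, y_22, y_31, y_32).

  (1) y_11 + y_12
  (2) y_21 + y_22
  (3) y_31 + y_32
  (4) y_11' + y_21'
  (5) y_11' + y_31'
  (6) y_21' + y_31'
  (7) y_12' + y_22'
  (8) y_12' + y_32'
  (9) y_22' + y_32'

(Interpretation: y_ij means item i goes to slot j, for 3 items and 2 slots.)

Branch on y_11: set y_11 = 1.
The clause (y_21') is unit, so y_21 = 0.
The clause (y_22) is unit, so y_22 = 1.
The clause (y_31') is unit, so y_31 = 0.
The clause (y_32) is unit, so y_32 = 1.
That conflicts with the unit clause (y_32').
So y_11 must be the other value — set y_11 = 0.
The clause (y_12) is unit, so y_12 = 1.
The clause (y_22') is unit, so y_22 = 0.
The clause (y_21) is unit, so y_21 = 1.
The clause (y_31') is unit, so y_31 = 0.
The clause (y_32) is unit, so y_32 = 1.
That conflicts with the unit clause (y_32').
Both values of y_11 lead to a conflict.
No assignment satisfies every clause.

No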